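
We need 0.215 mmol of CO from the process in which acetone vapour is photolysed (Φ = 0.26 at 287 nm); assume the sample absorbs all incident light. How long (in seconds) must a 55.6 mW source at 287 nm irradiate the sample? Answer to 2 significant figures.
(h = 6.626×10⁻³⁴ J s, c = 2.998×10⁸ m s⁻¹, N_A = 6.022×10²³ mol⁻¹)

t ≈ 6200 s

Product: 0.215 mmol = 2.15×10⁻⁴ mol.
Photons that must be absorbed: 2.15×10⁻⁴ / 0.26 = 8.269×10⁻⁴ mol.
Photon energy: hc/λ = 6.922×10⁻¹⁹ J; per mole, 4.168×10⁵ J mol⁻¹.
Energy required: 8.269×10⁻⁴ × 4.168×10⁵ = 344.7 J.
Time: 344.7 J / 0.0556 W = 6200 s.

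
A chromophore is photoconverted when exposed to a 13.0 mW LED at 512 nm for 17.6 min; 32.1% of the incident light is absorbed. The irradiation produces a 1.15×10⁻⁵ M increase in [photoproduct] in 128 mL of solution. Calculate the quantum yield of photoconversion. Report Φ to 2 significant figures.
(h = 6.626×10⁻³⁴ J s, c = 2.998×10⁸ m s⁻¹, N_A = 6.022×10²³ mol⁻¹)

Φ = 0.078

Product: (1.15×10⁻⁵ M)(0.128 L) = 1.472×10⁻⁶ mol.
Photon energy at 512 nm: hc/λ = (6.626×10⁻³⁴)(2.998×10⁸)/(512×10⁻⁹) = 3.880×10⁻¹⁹ J.
Energy delivered: (13.0 mW)(1056 s) = 13.73 J.
Photons incident: 13.73 / 3.880×10⁻¹⁹ = 3.539×10¹⁹, i.e. 3.539×10¹⁹/6.022×10²³ = 5.877×10⁻⁵ mol.
Photons absorbed: 0.321 × 5.877×10⁻⁵ = 1.887×10⁻⁵ mol.
Φ = 1.472×10⁻⁶ mol / 1.887×10⁻⁵ mol photons = 0.078.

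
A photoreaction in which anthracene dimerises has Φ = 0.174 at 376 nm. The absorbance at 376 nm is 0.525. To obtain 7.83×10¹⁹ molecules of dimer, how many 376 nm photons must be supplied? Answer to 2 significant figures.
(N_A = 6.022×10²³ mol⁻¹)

Product: 7.83×10¹⁹ / 6.022×10²³ = 1.300×10⁻⁴ mol.
Photons that must be absorbed: 1.300×10⁻⁴ / 0.174 = 7.471×10⁻⁴ mol.
Fraction absorbed: 1 − 10^(−0.525) = 0.7015.
Incident photons needed: 7.471×10⁻⁴ / 0.7015 = 0.001065 mol.
Photon count: 0.001065 × 6.022×10²³ = 6.4×10²⁰.

6.4×10²⁰ photons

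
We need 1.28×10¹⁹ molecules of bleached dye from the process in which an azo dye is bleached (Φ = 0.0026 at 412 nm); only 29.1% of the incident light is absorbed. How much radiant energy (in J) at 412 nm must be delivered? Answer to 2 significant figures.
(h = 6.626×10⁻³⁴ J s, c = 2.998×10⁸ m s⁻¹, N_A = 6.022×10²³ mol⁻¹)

Product: 1.28×10¹⁹ / 6.022×10²³ = 2.126×10⁻⁵ mol.
Photons that must be absorbed: 2.126×10⁻⁵ / 0.0026 = 0.008177 mol.
Incident photons needed: 0.008177 / 0.291 = 0.02810 mol.
Photon energy: hc/λ = 4.822×10⁻¹⁹ J; per mole, 2.904×10⁵ J mol⁻¹.
Energy required: 0.02810 × 2.904×10⁵ = 8200 J.

8200 J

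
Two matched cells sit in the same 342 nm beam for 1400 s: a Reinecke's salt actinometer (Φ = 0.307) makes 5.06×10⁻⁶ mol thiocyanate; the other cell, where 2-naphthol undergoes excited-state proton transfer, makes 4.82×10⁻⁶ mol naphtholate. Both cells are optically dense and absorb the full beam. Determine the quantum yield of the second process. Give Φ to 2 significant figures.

Photons absorbed by the actinometer: 5.06×10⁻⁶ / 0.307 = 1.648×10⁻⁵ mol.
Φ(unknown) = 4.82×10⁻⁶ / 1.648×10⁻⁵ = 0.29.

Φ = 0.29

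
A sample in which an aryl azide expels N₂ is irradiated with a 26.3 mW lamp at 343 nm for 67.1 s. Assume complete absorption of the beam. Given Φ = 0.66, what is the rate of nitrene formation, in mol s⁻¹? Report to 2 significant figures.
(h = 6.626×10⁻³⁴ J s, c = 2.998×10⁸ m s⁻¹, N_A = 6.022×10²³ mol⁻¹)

Photon energy at 343 nm: hc/λ = (6.626×10⁻³⁴)(2.998×10⁸)/(343×10⁻⁹) = 5.791×10⁻¹⁹ J.
Energy delivered: (26.3 mW)(67.1 s) = 1.765 J.
Photons incident: 1.765 / 5.791×10⁻¹⁹ = 3.048×10¹⁸, i.e. 3.048×10¹⁸/6.022×10²³ = 5.061×10⁻⁶ mol.
Product formed: 0.66 × 5.061×10⁻⁶ = 3.340×10⁻⁶ mol.
Rate: 3.340×10⁻⁶ / 67.1 s = 5.0×10⁻⁸ mol s⁻¹.

5.0×10⁻⁸ mol s⁻¹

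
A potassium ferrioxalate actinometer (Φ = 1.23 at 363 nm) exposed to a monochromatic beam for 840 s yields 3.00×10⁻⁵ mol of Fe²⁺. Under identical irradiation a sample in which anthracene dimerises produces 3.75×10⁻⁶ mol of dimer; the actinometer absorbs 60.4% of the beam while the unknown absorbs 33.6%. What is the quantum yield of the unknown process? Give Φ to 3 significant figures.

Φ = 0.276

Photons absorbed by the actinometer: 3.00×10⁻⁵ / 1.23 = 2.439×10⁻⁵ mol.
Incident flux: 2.439×10⁻⁵ / 0.604 = 4.038×10⁻⁵ einstein.
Absorbed by unknown: 0.336 × 4.038×10⁻⁵ = 1.357×10⁻⁵ mol.
Φ(unknown) = 3.75×10⁻⁶ / 1.357×10⁻⁵ = 0.276.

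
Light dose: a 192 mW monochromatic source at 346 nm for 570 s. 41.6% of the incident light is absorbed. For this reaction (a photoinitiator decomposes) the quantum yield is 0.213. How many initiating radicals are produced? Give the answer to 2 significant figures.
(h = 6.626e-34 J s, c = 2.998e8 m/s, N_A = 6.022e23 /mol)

Photon energy at 346 nm: hc/λ = (6.626e-34)(2.998e8)/(346e-9) = 5.741e-19 J.
Energy delivered: (192 mW)(570 s) = 109.4 J.
Photons incident: 109.4 / 5.741e-19 = 1.906e20, i.e. 1.906e20/6.022e23 = 3.165e-4 mol.
Photons absorbed: 0.416 × 3.165e-4 = 1.317e-4 mol.
Product: Φ × n_abs = 0.213 × 1.317e-4 = 2.805e-5 mol.
As a count: 2.805e-5 × 6.022e23 = 1.7e19.

1.7e19 initiating radicals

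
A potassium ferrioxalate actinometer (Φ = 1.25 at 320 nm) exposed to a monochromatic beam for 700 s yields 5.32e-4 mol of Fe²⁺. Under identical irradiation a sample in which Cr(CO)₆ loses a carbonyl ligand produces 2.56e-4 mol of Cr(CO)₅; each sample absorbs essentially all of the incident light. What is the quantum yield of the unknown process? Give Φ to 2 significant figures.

Photons absorbed by the actinometer: 5.32e-4 / 1.25 = 4.256e-4 mol.
Φ(unknown) = 2.56e-4 / 4.256e-4 = 0.60.

Φ = 0.60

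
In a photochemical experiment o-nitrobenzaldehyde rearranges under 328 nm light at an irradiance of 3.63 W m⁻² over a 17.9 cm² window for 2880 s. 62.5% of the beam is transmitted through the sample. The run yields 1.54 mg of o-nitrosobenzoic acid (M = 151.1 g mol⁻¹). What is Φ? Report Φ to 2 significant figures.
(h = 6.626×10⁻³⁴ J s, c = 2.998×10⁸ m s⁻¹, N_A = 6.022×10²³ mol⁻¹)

Product: 1.54 mg / 151.1 g mol⁻¹ = 1.019×10⁻⁵ mol.
Photon energy at 328 nm: hc/λ = (6.626×10⁻³⁴)(2.998×10⁸)/(328×10⁻⁹) = 6.056×10⁻¹⁹ J.
Energy delivered: (3.63 W m⁻²)(17.9×10⁻⁴ m²)(2880 s) = 18.71 J.
Photons incident: 18.71 / 6.056×10⁻¹⁹ = 3.089×10¹⁹, i.e. 3.089×10¹⁹/6.022×10²³ = 5.130×10⁻⁵ mol.
Fraction absorbed: 1 − 62.5/100 = 0.3750.
Photons absorbed: 0.3750 × 5.130×10⁻⁵ = 1.924×10⁻⁵ mol.
Φ = 1.019×10⁻⁵ mol / 1.924×10⁻⁵ mol photons = 0.53.

Φ = 0.53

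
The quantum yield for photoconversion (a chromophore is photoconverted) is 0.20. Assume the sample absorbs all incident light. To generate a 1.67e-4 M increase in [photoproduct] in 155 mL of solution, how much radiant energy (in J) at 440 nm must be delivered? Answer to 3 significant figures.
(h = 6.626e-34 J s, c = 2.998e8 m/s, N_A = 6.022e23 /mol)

Product: (1.67e-4 M)(0.155 L) = 2.589e-5 mol.
Photons that must be absorbed: 2.589e-5 / 0.20 = 1.295e-4 mol.
Photon energy: hc/λ = 4.515e-19 J; per mole, 2.719e5 J mol⁻¹.
Energy required: 1.295e-4 × 2.719e5 = 35.2 J.

35.2 J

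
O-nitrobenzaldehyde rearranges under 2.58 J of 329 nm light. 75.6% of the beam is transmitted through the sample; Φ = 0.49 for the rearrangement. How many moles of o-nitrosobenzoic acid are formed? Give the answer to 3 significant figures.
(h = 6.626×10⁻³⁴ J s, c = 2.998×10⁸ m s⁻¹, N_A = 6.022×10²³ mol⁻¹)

8.48×10⁻⁷ mol

Photon energy at 329 nm: hc/λ = (6.626×10⁻³⁴)(2.998×10⁸)/(329×10⁻⁹) = 6.038×10⁻¹⁹ J.
Photons incident: 2.58 / 6.038×10⁻¹⁹ = 4.273×10¹⁸, i.e. 4.273×10¹⁸/6.022×10²³ = 7.096×10⁻⁶ mol.
Fraction absorbed: 1 − 75.6/100 = 0.2440.
Photons absorbed: 0.2440 × 7.096×10⁻⁶ = 1.731×10⁻⁶ mol.
Product: Φ × n_abs = 0.49 × 1.731×10⁻⁶ = 8.482×10⁻⁷ mol.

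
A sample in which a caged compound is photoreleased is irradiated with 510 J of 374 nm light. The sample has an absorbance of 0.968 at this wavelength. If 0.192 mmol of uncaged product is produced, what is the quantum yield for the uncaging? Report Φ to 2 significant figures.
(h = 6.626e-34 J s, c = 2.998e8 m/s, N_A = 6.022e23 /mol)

Product: 0.192 mmol = 1.92e-4 mol.
Photon energy at 374 nm: hc/λ = (6.626e-34)(2.998e8)/(374e-9) = 5.311e-19 J.
Photons incident: 510 / 5.311e-19 = 9.603e20, i.e. 9.603e20/6.022e23 = 0.001595 mol.
Fraction absorbed: 1 − 10^(−0.968) = 0.8924.
Photons absorbed: 0.8924 × 0.001595 = 0.001423 mol.
Φ = 1.92e-4 mol / 0.001423 mol photons = 0.13.

Φ = 0.13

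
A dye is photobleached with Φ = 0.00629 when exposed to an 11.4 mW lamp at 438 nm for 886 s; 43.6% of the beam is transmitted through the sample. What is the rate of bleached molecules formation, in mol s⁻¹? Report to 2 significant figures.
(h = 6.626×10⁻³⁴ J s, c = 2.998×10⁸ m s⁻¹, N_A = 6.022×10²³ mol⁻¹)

1.5×10⁻¹⁰ mol s⁻¹

Photon energy at 438 nm: hc/λ = (6.626×10⁻³⁴)(2.998×10⁸)/(438×10⁻⁹) = 4.535×10⁻¹⁹ J.
Energy delivered: (11.4 mW)(886 s) = 10.10 J.
Photons incident: 10.10 / 4.535×10⁻¹⁹ = 2.227×10¹⁹, i.e. 2.227×10¹⁹/6.022×10²³ = 3.698×10⁻⁵ mol.
Fraction absorbed: 1 − 43.6/100 = 0.5640.
Photons absorbed: 0.5640 × 3.698×10⁻⁵ = 2.086×10⁻⁵ mol.
Product formed: 0.00629 × 2.086×10⁻⁵ = 1.312×10⁻⁷ mol.
Rate: 1.312×10⁻⁷ / 886 s = 1.5×10⁻¹⁰ mol s⁻¹.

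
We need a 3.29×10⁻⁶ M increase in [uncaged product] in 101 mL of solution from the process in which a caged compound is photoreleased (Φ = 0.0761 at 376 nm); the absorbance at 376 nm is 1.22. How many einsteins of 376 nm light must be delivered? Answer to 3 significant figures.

4.65×10⁻⁶ einstein

Product: (3.29×10⁻⁶ M)(0.101 L) = 3.323×10⁻⁷ mol.
Photons that must be absorbed: 3.323×10⁻⁷ / 0.0761 = 4.367×10⁻⁶ mol.
Fraction absorbed: 1 − 10^(−1.22) = 0.9397.
Incident photons needed: 4.367×10⁻⁶ / 0.9397 = 4.647×10⁻⁶ mol.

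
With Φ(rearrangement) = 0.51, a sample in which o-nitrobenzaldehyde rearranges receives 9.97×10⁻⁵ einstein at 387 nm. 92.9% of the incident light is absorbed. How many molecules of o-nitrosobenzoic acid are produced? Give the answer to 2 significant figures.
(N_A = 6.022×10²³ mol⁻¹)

2.8×10¹⁹ molecules

Photons absorbed: 0.929 × 9.97×10⁻⁵ = 9.262×10⁻⁵ mol.
Product: Φ × n_abs = 0.51 × 9.262×10⁻⁵ = 4.724×10⁻⁵ mol.
As a count: 4.724×10⁻⁵ × 6.022×10²³ = 2.8×10¹⁹.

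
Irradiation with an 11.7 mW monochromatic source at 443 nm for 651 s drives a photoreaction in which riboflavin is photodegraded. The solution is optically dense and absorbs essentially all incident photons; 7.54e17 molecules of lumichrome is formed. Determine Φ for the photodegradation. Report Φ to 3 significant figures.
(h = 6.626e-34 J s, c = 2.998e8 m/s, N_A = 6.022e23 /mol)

Φ = 0.0444

Product: 7.54e17 / 6.022e23 = 1.252e-6 mol.
Photon energy at 443 nm: hc/λ = (6.626e-34)(2.998e8)/(443e-9) = 4.484e-19 J.
Energy delivered: (11.7 mW)(651 s) = 7.617 J.
Photons incident: 7.617 / 4.484e-19 = 1.699e19, i.e. 1.699e19/6.022e23 = 2.821e-5 mol.
Φ = 1.252e-6 mol / 2.821e-5 mol photons = 0.0444.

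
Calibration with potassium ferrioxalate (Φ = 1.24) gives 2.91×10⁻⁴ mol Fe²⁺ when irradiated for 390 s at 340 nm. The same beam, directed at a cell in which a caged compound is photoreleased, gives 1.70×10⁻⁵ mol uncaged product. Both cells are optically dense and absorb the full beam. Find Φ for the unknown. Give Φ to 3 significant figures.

Photons absorbed by the actinometer: 2.91×10⁻⁴ / 1.24 = 2.347×10⁻⁴ mol.
Φ(unknown) = 1.70×10⁻⁵ / 2.347×10⁻⁴ = 0.0724.

Φ = 0.0724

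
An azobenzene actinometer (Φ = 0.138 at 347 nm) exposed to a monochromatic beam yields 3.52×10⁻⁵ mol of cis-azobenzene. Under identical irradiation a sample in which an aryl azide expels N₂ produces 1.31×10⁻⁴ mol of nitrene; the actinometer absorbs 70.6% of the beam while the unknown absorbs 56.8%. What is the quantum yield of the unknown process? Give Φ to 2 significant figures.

Φ = 0.64

Photons absorbed by the actinometer: 3.52×10⁻⁵ / 0.138 = 2.551×10⁻⁴ mol.
Incident flux: 2.551×10⁻⁴ / 0.706 = 3.613×10⁻⁴ einstein.
Absorbed by unknown: 0.568 × 3.613×10⁻⁴ = 2.052×10⁻⁴ mol.
Φ(unknown) = 1.31×10⁻⁴ / 2.052×10⁻⁴ = 0.64.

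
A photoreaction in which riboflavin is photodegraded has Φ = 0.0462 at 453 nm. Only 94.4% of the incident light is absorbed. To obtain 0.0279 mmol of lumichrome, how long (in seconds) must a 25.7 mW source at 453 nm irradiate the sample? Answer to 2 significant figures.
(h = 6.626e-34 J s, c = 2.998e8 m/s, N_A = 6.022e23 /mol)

Product: 0.0279 mmol = 2.79e-5 mol.
Photons that must be absorbed: 2.79e-5 / 0.0462 = 6.039e-4 mol.
Incident photons needed: 6.039e-4 / 0.944 = 6.397e-4 mol.
Photon energy: hc/λ = 4.385e-19 J; per mole, 2.641e5 J mol⁻¹.
Energy required: 6.397e-4 × 2.641e5 = 168.9 J.
Time: 168.9 J / 0.0257 W = 6600 s.

t ≈ 6600 s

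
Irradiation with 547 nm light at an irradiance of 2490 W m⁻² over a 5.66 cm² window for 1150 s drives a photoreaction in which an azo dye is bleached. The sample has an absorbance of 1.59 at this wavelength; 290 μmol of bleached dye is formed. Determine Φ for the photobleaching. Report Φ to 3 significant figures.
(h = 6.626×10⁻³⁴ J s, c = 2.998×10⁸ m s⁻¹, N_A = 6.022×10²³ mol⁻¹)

Φ = 0.0402

Product: 290 μmol = 2.90×10⁻⁴ mol.
Photon energy at 547 nm: hc/λ = (6.626×10⁻³⁴)(2.998×10⁸)/(547×10⁻⁹) = 3.632×10⁻¹⁹ J.
Energy delivered: (2490 W m⁻²)(5.66×10⁻⁴ m²)(1150 s) = 1621 J.
Photons incident: 1621 / 3.632×10⁻¹⁹ = 4.463×10²¹, i.e. 4.463×10²¹/6.022×10²³ = 0.007411 mol.
Fraction absorbed: 1 − 10^(−1.59) = 0.9743.
Photons absorbed: 0.9743 × 0.007411 = 0.007221 mol.
Φ = 2.90×10⁻⁴ mol / 0.007221 mol photons = 0.0402.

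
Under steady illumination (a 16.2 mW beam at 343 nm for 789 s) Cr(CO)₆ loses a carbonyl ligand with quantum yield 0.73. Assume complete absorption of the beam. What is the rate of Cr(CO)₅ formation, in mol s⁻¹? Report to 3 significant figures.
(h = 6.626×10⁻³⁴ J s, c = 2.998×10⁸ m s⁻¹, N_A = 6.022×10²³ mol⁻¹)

Photon energy at 343 nm: hc/λ = (6.626×10⁻³⁴)(2.998×10⁸)/(343×10⁻⁹) = 5.791×10⁻¹⁹ J.
Energy delivered: (16.2 mW)(789 s) = 12.78 J.
Photons incident: 12.78 / 5.791×10⁻¹⁹ = 2.207×10¹⁹, i.e. 2.207×10¹⁹/6.022×10²³ = 3.665×10⁻⁵ mol.
Product formed: 0.73 × 3.665×10⁻⁵ = 2.675×10⁻⁵ mol.
Rate: 2.675×10⁻⁵ / 789 s = 3.39×10⁻⁸ mol s⁻¹.

3.39×10⁻⁸ mol s⁻¹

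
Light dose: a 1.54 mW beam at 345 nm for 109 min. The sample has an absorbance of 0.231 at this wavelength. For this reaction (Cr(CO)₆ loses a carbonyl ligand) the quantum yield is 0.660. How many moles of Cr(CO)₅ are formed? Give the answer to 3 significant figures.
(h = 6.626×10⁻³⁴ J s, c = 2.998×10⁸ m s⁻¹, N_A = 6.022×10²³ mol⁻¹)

Photon energy at 345 nm: hc/λ = (6.626×10⁻³⁴)(2.998×10⁸)/(345×10⁻⁹) = 5.758×10⁻¹⁹ J.
Energy delivered: (1.54 mW)(6540 s) = 10.07 J.
Photons incident: 10.07 / 5.758×10⁻¹⁹ = 1.749×10¹⁹, i.e. 1.749×10¹⁹/6.022×10²³ = 2.904×10⁻⁵ mol.
Fraction absorbed: 1 − 10^(−0.231) = 0.4125.
Photons absorbed: 0.4125 × 2.904×10⁻⁵ = 1.198×10⁻⁵ mol.
Product: Φ × n_abs = 0.660 × 1.198×10⁻⁵ = 7.907×10⁻⁶ mol.

7.91×10⁻⁶ mol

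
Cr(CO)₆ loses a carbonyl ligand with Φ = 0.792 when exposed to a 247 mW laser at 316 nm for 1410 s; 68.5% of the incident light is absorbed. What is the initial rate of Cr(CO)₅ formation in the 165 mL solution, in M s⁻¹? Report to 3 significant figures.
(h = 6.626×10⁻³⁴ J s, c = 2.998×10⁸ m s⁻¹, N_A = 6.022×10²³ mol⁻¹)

2.15×10⁻⁶ M s⁻¹

Photon energy at 316 nm: hc/λ = (6.626×10⁻³⁴)(2.998×10⁸)/(316×10⁻⁹) = 6.286×10⁻¹⁹ J.
Energy delivered: (247 mW)(1410 s) = 348.3 J.
Photons incident: 348.3 / 6.286×10⁻¹⁹ = 5.541×10²⁰, i.e. 5.541×10²⁰/6.022×10²³ = 9.201×10⁻⁴ mol.
Photons absorbed: 0.685 × 9.201×10⁻⁴ = 6.303×10⁻⁴ mol.
Product formed: 0.792 × 6.303×10⁻⁴ = 4.992×10⁻⁴ mol.
Rate: 4.992×10⁻⁴ mol / (1410 s × 0.165 L) = 2.15×10⁻⁶ M s⁻¹.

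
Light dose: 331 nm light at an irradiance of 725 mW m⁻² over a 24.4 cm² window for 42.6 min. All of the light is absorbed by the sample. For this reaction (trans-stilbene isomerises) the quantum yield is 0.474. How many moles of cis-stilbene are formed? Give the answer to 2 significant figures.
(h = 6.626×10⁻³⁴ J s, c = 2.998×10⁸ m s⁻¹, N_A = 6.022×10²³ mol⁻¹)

5.9×10⁻⁶ mol

Photon energy at 331 nm: hc/λ = (6.626×10⁻³⁴)(2.998×10⁸)/(331×10⁻⁹) = 6.001×10⁻¹⁹ J.
Energy delivered: (725 mW m⁻²)(24.4×10⁻⁴ m²)(2556 s) = 4.522 J.
Photons incident: 4.522 / 6.001×10⁻¹⁹ = 7.535×10¹⁸, i.e. 7.535×10¹⁸/6.022×10²³ = 1.251×10⁻⁵ mol.
Product: Φ × n_abs = 0.474 × 1.251×10⁻⁵ = 5.930×10⁻⁶ mol.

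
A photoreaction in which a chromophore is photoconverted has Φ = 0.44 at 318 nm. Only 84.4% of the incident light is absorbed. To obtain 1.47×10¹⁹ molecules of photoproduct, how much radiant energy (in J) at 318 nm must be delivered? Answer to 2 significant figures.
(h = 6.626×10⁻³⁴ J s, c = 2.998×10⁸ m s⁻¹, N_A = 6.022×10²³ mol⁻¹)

Product: 1.47×10¹⁹ / 6.022×10²³ = 2.441×10⁻⁵ mol.
Photons that must be absorbed: 2.441×10⁻⁵ / 0.44 = 5.548×10⁻⁵ mol.
Incident photons needed: 5.548×10⁻⁵ / 0.844 = 6.573×10⁻⁵ mol.
Photon energy: hc/λ = 6.247×10⁻¹⁹ J; per mole, 3.762×10⁵ J mol⁻¹.
Energy required: 6.573×10⁻⁵ × 3.762×10⁵ = 25 J.

25 J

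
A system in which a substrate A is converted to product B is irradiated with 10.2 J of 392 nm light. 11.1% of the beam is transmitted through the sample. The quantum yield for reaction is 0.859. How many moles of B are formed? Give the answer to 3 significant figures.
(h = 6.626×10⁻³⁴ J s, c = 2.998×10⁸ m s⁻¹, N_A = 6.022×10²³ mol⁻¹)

2.55×10⁻⁵ mol

Photon energy at 392 nm: hc/λ = (6.626×10⁻³⁴)(2.998×10⁸)/(392×10⁻⁹) = 5.068×10⁻¹⁹ J.
Photons incident: 10.2 / 5.068×10⁻¹⁹ = 2.013×10¹⁹, i.e. 2.013×10¹⁹/6.022×10²³ = 3.343×10⁻⁵ mol.
Fraction absorbed: 1 − 11.1/100 = 0.8890.
Photons absorbed: 0.8890 × 3.343×10⁻⁵ = 2.972×10⁻⁵ mol.
Product: Φ × n_abs = 0.859 × 2.972×10⁻⁵ = 2.553×10⁻⁵ mol.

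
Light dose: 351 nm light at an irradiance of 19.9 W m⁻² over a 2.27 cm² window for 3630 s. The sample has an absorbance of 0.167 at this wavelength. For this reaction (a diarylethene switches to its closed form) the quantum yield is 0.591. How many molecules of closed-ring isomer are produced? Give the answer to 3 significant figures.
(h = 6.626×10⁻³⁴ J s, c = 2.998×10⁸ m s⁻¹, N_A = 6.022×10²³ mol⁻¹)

5.47×10¹⁸ molecules

Photon energy at 351 nm: hc/λ = (6.626×10⁻³⁴)(2.998×10⁸)/(351×10⁻⁹) = 5.659×10⁻¹⁹ J.
Energy delivered: (19.9 W m⁻²)(2.27×10⁻⁴ m²)(3630 s) = 16.40 J.
Photons incident: 16.40 / 5.659×10⁻¹⁹ = 2.898×10¹⁹, i.e. 2.898×10¹⁹/6.022×10²³ = 4.812×10⁻⁵ mol.
Fraction absorbed: 1 − 10^(−0.167) = 0.3192.
Photons absorbed: 0.3192 × 4.812×10⁻⁵ = 1.536×10⁻⁵ mol.
Product: Φ × n_abs = 0.591 × 1.536×10⁻⁵ = 9.078×10⁻⁶ mol.
As a count: 9.078×10⁻⁶ × 6.022×10²³ = 5.47×10¹⁸.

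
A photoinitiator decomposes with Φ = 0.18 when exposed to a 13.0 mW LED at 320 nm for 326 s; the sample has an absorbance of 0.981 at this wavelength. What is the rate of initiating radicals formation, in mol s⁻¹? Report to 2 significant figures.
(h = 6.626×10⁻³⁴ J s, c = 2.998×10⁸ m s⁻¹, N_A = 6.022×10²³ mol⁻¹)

5.6×10⁻⁹ mol s⁻¹

Photon energy at 320 nm: hc/λ = (6.626×10⁻³⁴)(2.998×10⁸)/(320×10⁻⁹) = 6.208×10⁻¹⁹ J.
Energy delivered: (13.0 mW)(326 s) = 4.238 J.
Photons incident: 4.238 / 6.208×10⁻¹⁹ = 6.827×10¹⁸, i.e. 6.827×10¹⁸/6.022×10²³ = 1.134×10⁻⁵ mol.
Fraction absorbed: 1 − 10^(−0.981) = 0.8955.
Photons absorbed: 0.8955 × 1.134×10⁻⁵ = 1.015×10⁻⁵ mol.
Product formed: 0.18 × 1.015×10⁻⁵ = 1.827×10⁻⁶ mol.
Rate: 1.827×10⁻⁶ / 326 s = 5.6×10⁻⁹ mol s⁻¹.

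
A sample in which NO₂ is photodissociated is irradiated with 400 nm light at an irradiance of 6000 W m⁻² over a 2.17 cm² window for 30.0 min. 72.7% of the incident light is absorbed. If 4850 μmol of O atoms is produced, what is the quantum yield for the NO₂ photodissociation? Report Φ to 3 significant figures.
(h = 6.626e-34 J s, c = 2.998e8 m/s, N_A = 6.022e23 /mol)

Φ = 0.851

Product: 4850 μmol = 0.00485 mol.
Photon energy at 400 nm: hc/λ = (6.626e-34)(2.998e8)/(400e-9) = 4.966e-19 J.
Energy delivered: (6000 W m⁻²)(2.17e-4 m²)(1800 s) = 2344 J.
Photons incident: 2344 / 4.966e-19 = 4.720e21, i.e. 4.720e21/6.022e23 = 0.007838 mol.
Photons absorbed: 0.727 × 0.007838 = 0.005698 mol.
Φ = 0.00485 mol / 0.005698 mol photons = 0.851.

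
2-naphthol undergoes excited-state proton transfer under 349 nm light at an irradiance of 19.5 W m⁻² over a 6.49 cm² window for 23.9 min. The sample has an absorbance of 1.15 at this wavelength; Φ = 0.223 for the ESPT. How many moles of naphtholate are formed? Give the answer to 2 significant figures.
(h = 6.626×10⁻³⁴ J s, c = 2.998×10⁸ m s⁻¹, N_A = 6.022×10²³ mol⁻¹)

1.1×10⁻⁵ mol

Photon energy at 349 nm: hc/λ = (6.626×10⁻³⁴)(2.998×10⁸)/(349×10⁻⁹) = 5.692×10⁻¹⁹ J.
Energy delivered: (19.5 W m⁻²)(6.49×10⁻⁴ m²)(1434 s) = 18.15 J.
Photons incident: 18.15 / 5.692×10⁻¹⁹ = 3.189×10¹⁹, i.e. 3.189×10¹⁹/6.022×10²³ = 5.296×10⁻⁵ mol.
Fraction absorbed: 1 − 10^(−1.15) = 0.9292.
Photons absorbed: 0.9292 × 5.296×10⁻⁵ = 4.921×10⁻⁵ mol.
Product: Φ × n_abs = 0.223 × 4.921×10⁻⁵ = 1.097×10⁻⁵ mol.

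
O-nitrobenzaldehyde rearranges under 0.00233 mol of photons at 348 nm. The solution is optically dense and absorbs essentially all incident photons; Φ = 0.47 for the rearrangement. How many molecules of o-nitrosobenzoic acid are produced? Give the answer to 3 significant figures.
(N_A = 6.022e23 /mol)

6.59e20 molecules

Product: Φ × n_abs = 0.47 × 0.00233 = 0.001095 mol.
As a count: 0.001095 × 6.022e23 = 6.59e20.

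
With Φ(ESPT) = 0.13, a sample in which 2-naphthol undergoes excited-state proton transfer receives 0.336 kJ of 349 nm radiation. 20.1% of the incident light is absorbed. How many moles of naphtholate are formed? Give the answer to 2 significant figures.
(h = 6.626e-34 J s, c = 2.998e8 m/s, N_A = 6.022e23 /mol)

Photon energy at 349 nm: hc/λ = (6.626e-34)(2.998e8)/(349e-9) = 5.692e-19 J.
Incident energy: 0.336 kJ = 336 J.
Photons incident: 336 / 5.692e-19 = 5.903e20, i.e. 5.903e20/6.022e23 = 9.802e-4 mol.
Photons absorbed: 0.201 × 9.802e-4 = 1.970e-4 mol.
Product: Φ × n_abs = 0.13 × 1.970e-4 = 2.561e-5 mol.

2.6e-5 mol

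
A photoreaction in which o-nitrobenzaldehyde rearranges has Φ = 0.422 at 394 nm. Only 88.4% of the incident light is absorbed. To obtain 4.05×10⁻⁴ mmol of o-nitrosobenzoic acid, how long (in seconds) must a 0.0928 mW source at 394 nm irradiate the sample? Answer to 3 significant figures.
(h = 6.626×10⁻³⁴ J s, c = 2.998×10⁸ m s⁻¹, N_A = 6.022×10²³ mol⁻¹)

Product: 4.05×10⁻⁴ mmol = 4.05×10⁻⁷ mol.
Photons that must be absorbed: 4.05×10⁻⁷ / 0.422 = 9.597×10⁻⁷ mol.
Incident photons needed: 9.597×10⁻⁷ / 0.884 = 1.086×10⁻⁶ mol.
Photon energy: hc/λ = 5.042×10⁻¹⁹ J; per mole, 3.036×10⁵ J mol⁻¹.
Energy required: 1.086×10⁻⁶ × 3.036×10⁵ = 0.3297 J.
Time: 0.3297 J / 9.28e-05 W = 3550 s.

t ≈ 3550 s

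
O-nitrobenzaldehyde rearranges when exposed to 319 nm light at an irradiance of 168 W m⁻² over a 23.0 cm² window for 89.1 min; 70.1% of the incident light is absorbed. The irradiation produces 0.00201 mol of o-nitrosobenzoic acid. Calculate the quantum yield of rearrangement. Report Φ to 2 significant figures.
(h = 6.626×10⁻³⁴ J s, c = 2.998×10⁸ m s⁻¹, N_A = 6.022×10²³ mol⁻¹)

Photon energy at 319 nm: hc/λ = (6.626×10⁻³⁴)(2.998×10⁸)/(319×10⁻⁹) = 6.227×10⁻¹⁹ J.
Energy delivered: (168 W m⁻²)(23.0×10⁻⁴ m²)(5346 s) = 2066 J.
Photons incident: 2066 / 6.227×10⁻¹⁹ = 3.318×10²¹, i.e. 3.318×10²¹/6.022×10²³ = 0.005510 mol.
Photons absorbed: 0.701 × 0.005510 = 0.003863 mol.
Φ = 0.00201 mol / 0.003863 mol photons = 0.52.

Φ = 0.52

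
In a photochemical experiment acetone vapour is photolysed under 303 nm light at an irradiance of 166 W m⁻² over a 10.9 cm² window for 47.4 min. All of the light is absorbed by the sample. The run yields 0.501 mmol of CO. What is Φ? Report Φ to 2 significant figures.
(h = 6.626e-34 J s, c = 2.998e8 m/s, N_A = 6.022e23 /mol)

Φ = 0.38

Product: 0.501 mmol = 5.01e-4 mol.
Photon energy at 303 nm: hc/λ = (6.626e-34)(2.998e8)/(303e-9) = 6.556e-19 J.
Energy delivered: (166 W m⁻²)(10.9e-4 m²)(2844 s) = 514.6 J.
Photons incident: 514.6 / 6.556e-19 = 7.849e20, i.e. 7.849e20/6.022e23 = 0.001303 mol.
Φ = 5.01e-4 mol / 0.001303 mol photons = 0.38.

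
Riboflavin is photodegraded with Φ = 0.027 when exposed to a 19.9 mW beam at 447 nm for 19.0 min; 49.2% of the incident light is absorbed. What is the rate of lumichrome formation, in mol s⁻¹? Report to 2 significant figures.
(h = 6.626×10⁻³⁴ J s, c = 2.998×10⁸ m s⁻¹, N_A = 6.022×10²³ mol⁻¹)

Photon energy at 447 nm: hc/λ = (6.626×10⁻³⁴)(2.998×10⁸)/(447×10⁻⁹) = 4.444×10⁻¹⁹ J.
Energy delivered: (19.9 mW)(1140 s) = 22.69 J.
Photons incident: 22.69 / 4.444×10⁻¹⁹ = 5.106×10¹⁹, i.e. 5.106×10¹⁹/6.022×10²³ = 8.479×10⁻⁵ mol.
Photons absorbed: 0.492 × 8.479×10⁻⁵ = 4.172×10⁻⁵ mol.
Product formed: 0.027 × 4.172×10⁻⁵ = 1.126×10⁻⁶ mol.
Rate: 1.126×10⁻⁶ / 1140 s = 9.9×10⁻¹⁰ mol s⁻¹.

9.9×10⁻¹⁰ mol s⁻¹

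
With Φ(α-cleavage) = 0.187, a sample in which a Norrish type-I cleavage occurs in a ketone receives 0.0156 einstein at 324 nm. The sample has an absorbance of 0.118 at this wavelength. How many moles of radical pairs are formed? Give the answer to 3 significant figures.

6.94×10⁻⁴ mol

Fraction absorbed: 1 − 10^(−0.118) = 0.2379.
Photons absorbed: 0.2379 × 0.0156 = 0.003711 mol.
Product: Φ × n_abs = 0.187 × 0.003711 = 6.940×10⁻⁴ mol.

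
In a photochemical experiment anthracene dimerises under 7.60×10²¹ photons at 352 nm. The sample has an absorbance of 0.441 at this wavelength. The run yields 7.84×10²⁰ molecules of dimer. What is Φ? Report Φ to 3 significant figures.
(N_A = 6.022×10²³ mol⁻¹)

Φ = 0.162

Product: 7.84×10²⁰ / 6.022×10²³ = 0.001302 mol.
Moles of photons: 7.60×10²¹ / 6.022×10²³ = 0.01262 mol.
Fraction absorbed: 1 − 10^(−0.441) = 0.6378.
Photons absorbed: 0.6378 × 0.01262 = 0.008049 mol.
Φ = 0.001302 mol / 0.008049 mol photons = 0.162.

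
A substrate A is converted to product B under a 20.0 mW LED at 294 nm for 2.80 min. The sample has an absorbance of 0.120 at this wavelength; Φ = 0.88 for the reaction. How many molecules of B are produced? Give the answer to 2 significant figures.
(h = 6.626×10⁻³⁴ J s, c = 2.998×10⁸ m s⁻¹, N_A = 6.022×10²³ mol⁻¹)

1.1×10¹⁸ molecules

Photon energy at 294 nm: hc/λ = (6.626×10⁻³⁴)(2.998×10⁸)/(294×10⁻⁹) = 6.757×10⁻¹⁹ J.
Energy delivered: (20.0 mW)(168 s) = 3.360 J.
Photons incident: 3.360 / 6.757×10⁻¹⁹ = 4.973×10¹⁸, i.e. 4.973×10¹⁸/6.022×10²³ = 8.258×10⁻⁶ mol.
Fraction absorbed: 1 − 10^(−0.120) = 0.2414.
Photons absorbed: 0.2414 × 8.258×10⁻⁶ = 1.993×10⁻⁶ mol.
Product: Φ × n_abs = 0.88 × 1.993×10⁻⁶ = 1.754×10⁻⁶ mol.
As a count: 1.754×10⁻⁶ × 6.022×10²³ = 1.1×10¹⁸.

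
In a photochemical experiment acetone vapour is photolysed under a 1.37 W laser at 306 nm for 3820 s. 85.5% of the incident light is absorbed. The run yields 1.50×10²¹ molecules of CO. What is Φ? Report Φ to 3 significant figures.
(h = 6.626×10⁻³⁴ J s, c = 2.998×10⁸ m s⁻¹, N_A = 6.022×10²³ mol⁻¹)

Φ = 0.218

Product: 1.50×10²¹ / 6.022×10²³ = 0.002491 mol.
Photon energy at 306 nm: hc/λ = (6.626×10⁻³⁴)(2.998×10⁸)/(306×10⁻⁹) = 6.492×10⁻¹⁹ J.
Energy delivered: (1.37 W)(3820 s) = 5233 J.
Photons incident: 5233 / 6.492×10⁻¹⁹ = 8.061×10²¹, i.e. 8.061×10²¹/6.022×10²³ = 0.01339 mol.
Photons absorbed: 0.855 × 0.01339 = 0.01145 mol.
Φ = 0.002491 mol / 0.01145 mol photons = 0.218.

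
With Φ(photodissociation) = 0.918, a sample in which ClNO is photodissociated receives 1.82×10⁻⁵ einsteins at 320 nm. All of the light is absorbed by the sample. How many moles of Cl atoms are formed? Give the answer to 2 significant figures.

Product: Φ × n_abs = 0.918 × 1.82×10⁻⁵ = 1.671×10⁻⁵ mol.

1.7×10⁻⁵ mol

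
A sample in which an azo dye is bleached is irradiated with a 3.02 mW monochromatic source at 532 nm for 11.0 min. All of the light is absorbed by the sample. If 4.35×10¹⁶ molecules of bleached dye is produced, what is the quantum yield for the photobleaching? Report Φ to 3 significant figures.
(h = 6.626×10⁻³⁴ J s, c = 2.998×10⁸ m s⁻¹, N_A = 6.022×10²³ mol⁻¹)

Φ = 0.00815

Product: 4.35×10¹⁶ / 6.022×10²³ = 7.224×10⁻⁸ mol.
Photon energy at 532 nm: hc/λ = (6.626×10⁻³⁴)(2.998×10⁸)/(532×10⁻⁹) = 3.734×10⁻¹⁹ J.
Energy delivered: (3.02 mW)(660 s) = 1.993 J.
Photons incident: 1.993 / 3.734×10⁻¹⁹ = 5.337×10¹⁸, i.e. 5.337×10¹⁸/6.022×10²³ = 8.863×10⁻⁶ mol.
Φ = 7.224×10⁻⁸ mol / 8.863×10⁻⁶ mol photons = 0.00815.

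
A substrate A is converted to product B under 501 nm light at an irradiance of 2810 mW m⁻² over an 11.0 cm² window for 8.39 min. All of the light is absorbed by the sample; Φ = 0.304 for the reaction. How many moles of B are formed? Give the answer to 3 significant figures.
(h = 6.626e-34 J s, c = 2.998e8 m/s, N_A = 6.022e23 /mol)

Photon energy at 501 nm: hc/λ = (6.626e-34)(2.998e8)/(501e-9) = 3.965e-19 J.
Energy delivered: (2810 mW m⁻²)(11.0e-4 m²)(503.4 s) = 1.556 J.
Photons incident: 1.556 / 3.965e-19 = 3.924e18, i.e. 3.924e18/6.022e23 = 6.516e-6 mol.
Product: Φ × n_abs = 0.304 × 6.516e-6 = 1.981e-6 mol.

1.98e-6 mol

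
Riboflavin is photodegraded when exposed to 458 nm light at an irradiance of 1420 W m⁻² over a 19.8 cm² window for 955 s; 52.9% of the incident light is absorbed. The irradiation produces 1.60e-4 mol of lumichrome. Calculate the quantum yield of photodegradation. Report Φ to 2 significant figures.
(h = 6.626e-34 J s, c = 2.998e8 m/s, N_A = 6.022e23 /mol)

Photon energy at 458 nm: hc/λ = (6.626e-34)(2.998e8)/(458e-9) = 4.337e-19 J.
Energy delivered: (1420 W m⁻²)(19.8e-4 m²)(955 s) = 2685 J.
Photons incident: 2685 / 4.337e-19 = 6.191e21, i.e. 6.191e21/6.022e23 = 0.01028 mol.
Photons absorbed: 0.529 × 0.01028 = 0.005438 mol.
Φ = 1.60e-4 mol / 0.005438 mol photons = 0.029.

Φ = 0.029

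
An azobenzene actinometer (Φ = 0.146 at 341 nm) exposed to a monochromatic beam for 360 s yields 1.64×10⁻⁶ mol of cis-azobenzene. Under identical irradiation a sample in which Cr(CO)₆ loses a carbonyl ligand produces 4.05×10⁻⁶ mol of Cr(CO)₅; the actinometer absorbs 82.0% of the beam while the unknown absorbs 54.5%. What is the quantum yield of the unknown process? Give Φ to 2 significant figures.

Photons absorbed by the actinometer: 1.64×10⁻⁶ / 0.146 = 1.123×10⁻⁵ mol.
Incident flux: 1.123×10⁻⁵ / 0.820 = 1.370×10⁻⁵ einstein.
Absorbed by unknown: 0.545 × 1.370×10⁻⁵ = 7.467×10⁻⁶ mol.
Φ(unknown) = 4.05×10⁻⁶ / 7.467×10⁻⁶ = 0.54.

Φ = 0.54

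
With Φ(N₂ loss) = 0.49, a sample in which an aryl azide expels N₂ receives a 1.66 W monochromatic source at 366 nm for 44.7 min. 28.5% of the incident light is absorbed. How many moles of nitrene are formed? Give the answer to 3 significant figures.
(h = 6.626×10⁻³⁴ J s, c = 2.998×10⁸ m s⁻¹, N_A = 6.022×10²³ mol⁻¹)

Photon energy at 366 nm: hc/λ = (6.626×10⁻³⁴)(2.998×10⁸)/(366×10⁻⁹) = 5.428×10⁻¹⁹ J.
Energy delivered: (1.66 W)(2682 s) = 4452 J.
Photons incident: 4452 / 5.428×10⁻¹⁹ = 8.202×10²¹, i.e. 8.202×10²¹/6.022×10²³ = 0.01362 mol.
Photons absorbed: 0.285 × 0.01362 = 0.003882 mol.
Product: Φ × n_abs = 0.49 × 0.003882 = 0.001902 mol.

0.00190 mol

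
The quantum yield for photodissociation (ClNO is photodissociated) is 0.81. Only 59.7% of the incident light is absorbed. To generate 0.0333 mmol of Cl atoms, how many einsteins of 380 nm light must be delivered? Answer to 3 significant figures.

Product: 0.0333 mmol = 3.33×10⁻⁵ mol.
Photons that must be absorbed: 3.33×10⁻⁵ / 0.81 = 4.111×10⁻⁵ mol.
Incident photons needed: 4.111×10⁻⁵ / 0.597 = 6.886×10⁻⁵ mol.

6.89×10⁻⁵ einstein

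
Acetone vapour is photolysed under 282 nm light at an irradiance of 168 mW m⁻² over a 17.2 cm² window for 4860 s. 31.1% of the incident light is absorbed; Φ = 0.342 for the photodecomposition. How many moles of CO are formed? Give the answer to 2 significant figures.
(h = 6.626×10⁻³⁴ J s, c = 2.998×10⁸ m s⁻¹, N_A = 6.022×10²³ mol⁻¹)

Photon energy at 282 nm: hc/λ = (6.626×10⁻³⁴)(2.998×10⁸)/(282×10⁻⁹) = 7.044×10⁻¹⁹ J.
Energy delivered: (168 mW m⁻²)(17.2×10⁻⁴ m²)(4860 s) = 1.404 J.
Photons incident: 1.404 / 7.044×10⁻¹⁹ = 1.993×10¹⁸, i.e. 1.993×10¹⁸/6.022×10²³ = 3.310×10⁻⁶ mol.
Photons absorbed: 0.311 × 3.310×10⁻⁶ = 1.029×10⁻⁶ mol.
Product: Φ × n_abs = 0.342 × 1.029×10⁻⁶ = 3.519×10⁻⁷ mol.

3.5×10⁻⁷ mol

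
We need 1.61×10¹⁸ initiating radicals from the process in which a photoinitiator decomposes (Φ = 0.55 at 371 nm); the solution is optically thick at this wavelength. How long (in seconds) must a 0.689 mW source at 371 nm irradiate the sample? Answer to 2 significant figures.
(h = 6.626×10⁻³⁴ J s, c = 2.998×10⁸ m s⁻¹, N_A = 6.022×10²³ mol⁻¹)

Product: 1.61×10¹⁸ / 6.022×10²³ = 2.674×10⁻⁶ mol.
Photons that must be absorbed: 2.674×10⁻⁶ / 0.55 = 4.862×10⁻⁶ mol.
Photon energy: hc/λ = 5.354×10⁻¹⁹ J; per mole, 3.224×10⁵ J mol⁻¹.
Energy required: 4.862×10⁻⁶ × 3.224×10⁵ = 1.568 J.
Time: 1.568 J / 0.000689 W = 2300 s.

t ≈ 2300 s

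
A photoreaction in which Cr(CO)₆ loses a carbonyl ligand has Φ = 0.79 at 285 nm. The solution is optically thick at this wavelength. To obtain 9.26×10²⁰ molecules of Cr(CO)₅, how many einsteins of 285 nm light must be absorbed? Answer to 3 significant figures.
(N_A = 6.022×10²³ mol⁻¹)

Product: 9.26×10²⁰ / 6.022×10²³ = 0.001538 mol.
Photons that must be absorbed: 0.001538 / 0.79 = 0.001947 mol.

0.00195 einstein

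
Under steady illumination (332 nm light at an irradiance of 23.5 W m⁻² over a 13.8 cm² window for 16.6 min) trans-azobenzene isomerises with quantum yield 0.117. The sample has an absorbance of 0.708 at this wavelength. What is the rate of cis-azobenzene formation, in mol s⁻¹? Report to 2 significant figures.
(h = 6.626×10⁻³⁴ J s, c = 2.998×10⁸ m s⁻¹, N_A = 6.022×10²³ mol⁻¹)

8.5×10⁻⁹ mol s⁻¹

Photon energy at 332 nm: hc/λ = (6.626×10⁻³⁴)(2.998×10⁸)/(332×10⁻⁹) = 5.983×10⁻¹⁹ J.
Energy delivered: (23.5 W m⁻²)(13.8×10⁻⁴ m²)(996 s) = 32.30 J.
Photons incident: 32.30 / 5.983×10⁻¹⁹ = 5.399×10¹⁹, i.e. 5.399×10¹⁹/6.022×10²³ = 8.965×10⁻⁵ mol.
Fraction absorbed: 1 − 10^(−0.708) = 0.8041.
Photons absorbed: 0.8041 × 8.965×10⁻⁵ = 7.209×10⁻⁵ mol.
Product formed: 0.117 × 7.209×10⁻⁵ = 8.435×10⁻⁶ mol.
Rate: 8.435×10⁻⁶ / 996 s = 8.5×10⁻⁹ mol s⁻¹.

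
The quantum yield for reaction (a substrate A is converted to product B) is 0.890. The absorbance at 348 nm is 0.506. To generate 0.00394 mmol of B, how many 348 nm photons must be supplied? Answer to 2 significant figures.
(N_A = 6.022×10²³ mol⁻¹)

Product: 0.00394 mmol = 3.94×10⁻⁶ mol.
Photons that must be absorbed: 3.94×10⁻⁶ / 0.890 = 4.427×10⁻⁶ mol.
Fraction absorbed: 1 − 10^(−0.506) = 0.6881.
Incident photons needed: 4.427×10⁻⁶ / 0.6881 = 6.434×10⁻⁶ mol.
Photon count: 6.434×10⁻⁶ × 6.022×10²³ = 3.9×10¹⁸.

3.9×10¹⁸ photons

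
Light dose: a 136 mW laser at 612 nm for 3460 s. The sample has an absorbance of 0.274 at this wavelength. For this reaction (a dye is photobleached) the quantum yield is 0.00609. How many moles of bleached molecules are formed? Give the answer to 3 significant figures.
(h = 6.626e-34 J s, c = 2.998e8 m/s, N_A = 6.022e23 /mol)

Photon energy at 612 nm: hc/λ = (6.626e-34)(2.998e8)/(612e-9) = 3.246e-19 J.
Energy delivered: (136 mW)(3460 s) = 470.6 J.
Photons incident: 470.6 / 3.246e-19 = 1.450e21, i.e. 1.450e21/6.022e23 = 0.002408 mol.
Fraction absorbed: 1 − 10^(−0.274) = 0.4679.
Photons absorbed: 0.4679 × 0.002408 = 0.001127 mol.
Product: Φ × n_abs = 0.00609 × 0.001127 = 6.863e-6 mol.

6.86e-6 mol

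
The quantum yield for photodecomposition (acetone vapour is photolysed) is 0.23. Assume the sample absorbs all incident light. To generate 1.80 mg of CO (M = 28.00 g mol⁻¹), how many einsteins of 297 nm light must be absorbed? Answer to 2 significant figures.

2.8e-4 einstein

Product: 1.80 mg / 28.00 g mol⁻¹ = 6.429e-5 mol.
Photons that must be absorbed: 6.429e-5 / 0.23 = 2.795e-4 mol.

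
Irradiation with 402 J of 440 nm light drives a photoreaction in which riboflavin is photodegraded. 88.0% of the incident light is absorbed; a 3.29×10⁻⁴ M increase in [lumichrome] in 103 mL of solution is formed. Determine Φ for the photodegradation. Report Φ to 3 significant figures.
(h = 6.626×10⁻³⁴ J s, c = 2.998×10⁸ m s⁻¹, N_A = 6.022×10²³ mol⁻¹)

Product: (3.29×10⁻⁴ M)(0.103 L) = 3.389×10⁻⁵ mol.
Photon energy at 440 nm: hc/λ = (6.626×10⁻³⁴)(2.998×10⁸)/(440×10⁻⁹) = 4.515×10⁻¹⁹ J.
Photons incident: 402 / 4.515×10⁻¹⁹ = 8.904×10²⁰, i.e. 8.904×10²⁰/6.022×10²³ = 0.001479 mol.
Photons absorbed: 0.880 × 0.001479 = 0.001302 mol.
Φ = 3.389×10⁻⁵ mol / 0.001302 mol photons = 0.0260.

Φ = 0.0260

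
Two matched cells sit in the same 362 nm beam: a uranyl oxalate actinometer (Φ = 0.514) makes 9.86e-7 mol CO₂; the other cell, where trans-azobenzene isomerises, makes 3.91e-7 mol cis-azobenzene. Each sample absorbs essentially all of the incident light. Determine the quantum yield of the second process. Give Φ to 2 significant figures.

Photons absorbed by the actinometer: 9.86e-7 / 0.514 = 1.918e-6 mol.
Φ(unknown) = 3.91e-7 / 1.918e-6 = 0.20.

Φ = 0.20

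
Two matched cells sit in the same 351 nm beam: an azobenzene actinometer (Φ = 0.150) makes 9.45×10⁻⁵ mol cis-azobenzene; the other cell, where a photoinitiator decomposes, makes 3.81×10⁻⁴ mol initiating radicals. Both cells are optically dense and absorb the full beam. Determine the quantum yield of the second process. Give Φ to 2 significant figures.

Φ = 0.60

Photons absorbed by the actinometer: 9.45×10⁻⁵ / 0.150 = 6.300×10⁻⁴ mol.
Φ(unknown) = 3.81×10⁻⁴ / 6.300×10⁻⁴ = 0.60.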